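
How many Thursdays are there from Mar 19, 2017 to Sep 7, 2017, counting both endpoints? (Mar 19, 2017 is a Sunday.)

Mar 19, 2017 is a Sunday; the first Thursday on or after it is Mar 23, 2017 (4 days later).
From Mar 23, 2017 to Sep 7, 2017: 8 + 30 + 31 + 30 + 31 + 31 + 7 = 168 days (rest of Mar, Apr, May, Jun, Jul, Aug, Sep).
168 ÷ 7 = 24 full weeks with remainder 0, so 24 more Thursdays after the first → 25.

25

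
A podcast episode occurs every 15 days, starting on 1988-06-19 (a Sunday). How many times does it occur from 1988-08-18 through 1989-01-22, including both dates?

Occurrences land 15·i days after 1988-06-19 for i = 0, 1, 2, …
1988-08-18 is 60 days after the start; 60 ÷ 15 = 4 remainder 0. First occurrence in the window: #5 on 1988-08-18 (4×15 = 60 days in).
1989-01-22 is 217 days after the start; 217 ÷ 15 = 14 remainder 7. Last occurrence in the window: #15 on 1989-01-15.
Occurrences #5 through #15: 11 in total.

11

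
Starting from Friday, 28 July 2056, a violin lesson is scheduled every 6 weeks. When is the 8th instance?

18 May 2057

The 8th occurrence is 7 intervals after the first: 7 × 42 = 294 days after 28 July 2056.
July has 31 days — 3 days to the end of July leaves 291.
August has 31 days (260 left).
September has 30 days (230 left).
October has 31 days (199 left).
November has 30 days (169 left).
December has 31 days (138 left).
January has 31 days (107 left).
February has 28 days (79 left).
March has 31 days (48 left).
April has 30 days (18 left).
18 days into May → 18 May 2057.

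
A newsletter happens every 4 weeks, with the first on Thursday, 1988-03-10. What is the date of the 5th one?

1988-06-30

The 5th occurrence is 4 intervals after the first: 4 × 28 = 112 days after 1988-03-10.
March has 31 days — 21 days to the end of March leaves 91.
April has 30 days (61 left).
May has 31 days (30 left).
30 days into June → 1988-06-30.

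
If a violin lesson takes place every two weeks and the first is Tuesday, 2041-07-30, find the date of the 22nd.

The 22nd occurrence is 21 intervals after the first: 21 × 14 = 294 days after 2041-07-30.
July has 31 days — 1 day to the end of July leaves 293.
August has 31 days (262 left).
September has 30 days (232 left).
October has 31 days (201 left).
November has 30 days (171 left).
December has 31 days (140 left).
January has 31 days (109 left).
February has 28 days (81 left).
March has 31 days (50 left).
April has 30 days (20 left).
20 days into May → 2042-05-20.

2042-05-20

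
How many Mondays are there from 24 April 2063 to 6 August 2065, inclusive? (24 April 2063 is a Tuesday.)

24 April 2063 is a Tuesday; the first Monday on or after it is 30 April 2063 (6 days later).
From 30 April 2063 to 6 August 2065: 245 + 366 + 218 = 829 days (rest of 2063, 2064, to 6 August 2065 in 2065).
829 ÷ 7 = 118 full weeks with remainder 3, so 118 more Mondays after the first → 119.

119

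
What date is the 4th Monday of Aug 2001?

Aug 27, 2001

The first Monday of Aug 2001 is Aug 6.
The 4th Monday is 3 weeks later: 6 + 21 = 27.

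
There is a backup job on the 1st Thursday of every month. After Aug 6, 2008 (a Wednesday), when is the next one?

Aug 2008 starts on a Friday, so its 1st Thursday is Aug 7, 2008 (6 days in).
Aug 7, 2008 is after Aug 6, 2008, so that is the next one.

Aug 7, 2008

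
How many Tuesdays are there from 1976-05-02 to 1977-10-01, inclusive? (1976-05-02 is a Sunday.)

1976-05-02 is a Sunday; the first Tuesday on or after it is 1976-05-04 (2 days later).
From 1976-05-04 to 1977-10-01: 241 + 274 = 515 days (rest of 1976, to 1977-10-01 in 1977).
515 ÷ 7 = 73 full weeks with remainder 4, so 73 more Tuesdays after the first → 74.

74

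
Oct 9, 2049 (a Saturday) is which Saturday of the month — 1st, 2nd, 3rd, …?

Day 9 falls in week ⌈9/7⌉ of the month.
Days 1–7 hold the 1st Saturday, 8–14 the 2nd, 15–21 the 3rd, 22–28 the 4th, 29–31 the 5th.
9 is in the range for the 2nd.

2nd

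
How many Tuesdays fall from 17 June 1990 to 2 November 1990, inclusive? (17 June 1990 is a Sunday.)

17 June 1990 is a Sunday; the first Tuesday on or after it is 19 June 1990 (2 days later).
From 19 June 1990 to 2 November 1990: 11 + 31 + 31 + 30 + 31 + 2 = 136 days (rest of June, July, August, September, October, November).
136 ÷ 7 = 19 full weeks with remainder 3, so 19 more Tuesdays after the first → 20.

20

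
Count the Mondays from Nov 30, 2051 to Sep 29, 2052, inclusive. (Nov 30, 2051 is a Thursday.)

Nov 30, 2051 is a Thursday; the first Monday on or after it is Dec 4, 2051 (4 days later).
From Dec 4, 2051 to Sep 29, 2052: 27 + 31 + 29 + 31 + 30 + 31 + 30 + 31 + 31 + 29 = 300 days (rest of Dec, Jan, Feb, Mar, Apr, May, Jun, Jul, Aug, Sep).
300 ÷ 7 = 42 full weeks with remainder 6, so 42 more Mondays after the first → 43.

43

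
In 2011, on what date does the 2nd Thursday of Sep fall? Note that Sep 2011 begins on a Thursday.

Sep 2011 begins on a Thursday, so the first Thursday is Sep 1.
The 2nd Thursday is 1 weeks later: 1 + 7 = 8.

Sep 8, 2011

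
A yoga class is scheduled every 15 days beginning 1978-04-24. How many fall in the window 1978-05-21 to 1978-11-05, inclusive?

Occurrences land 15·i days after 1978-04-24 for i = 0, 1, 2, …
1978-05-21 is 27 days after the start; 27 ÷ 15 = 1 remainder 12; since the remainder is 12, round up to i = 2. First occurrence in the window: #3 on 1978-05-24 (2×15 = 30 days in).
1978-11-05 is 195 days after the start; 195 ÷ 15 = 13 remainder 0. Last occurrence in the window: #14 on 1978-11-05.
Occurrences #3 through #14: 12 in total.

12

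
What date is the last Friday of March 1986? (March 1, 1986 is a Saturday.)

March 1986 begins on a Saturday, so the first Friday is March 7 (6 days later).
March 1986 has 31 days. Adding weeks: 7, 14, 21, 28 — the last one ≤ 31 is the 28th.

1986-03-28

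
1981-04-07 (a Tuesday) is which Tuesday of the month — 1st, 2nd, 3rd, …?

Day 7 falls in week ⌈7/7⌉ of the month.
Days 1–7 hold the 1st Tuesday, 8–14 the 2nd, 15–21 the 3rd, 22–28 the 4th, 29–31 the 5th.
7 is in the range for the 1st.

1st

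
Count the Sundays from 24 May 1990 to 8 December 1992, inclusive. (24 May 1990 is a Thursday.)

133

24 May 1990 is a Thursday; the first Sunday on or after it is 27 May 1990 (3 days later).
From 27 May 1990 to 8 December 1992: 218 + 365 + 343 = 926 days (rest of 1990, 1991, to 8 December 1992 in 1992).
926 ÷ 7 = 132 full weeks with remainder 2, so 132 more Sundays after the first → 133.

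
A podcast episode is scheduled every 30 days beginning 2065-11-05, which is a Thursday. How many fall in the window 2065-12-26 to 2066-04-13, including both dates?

Occurrences land 30·i days after 2065-11-05 for i = 0, 1, 2, …
2065-12-26 is 51 days after the start; 51 ÷ 30 = 1 remainder 21; since the remainder is 21, round up to i = 2. First occurrence in the window: #3 on 2066-01-04 (2×30 = 60 days in).
2066-04-13 is 159 days after the start; 159 ÷ 30 = 5 remainder 9. Last occurrence in the window: #6 on 2066-04-04.
Occurrences #3 through #6: 4 in total.

4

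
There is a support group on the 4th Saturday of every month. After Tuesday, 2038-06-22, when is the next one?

2038-06-26

June 2038 starts on a Tuesday; its first Saturday is the 5th, so the 4th Saturday is the 26th — 2038-06-26.
2038-06-26 is after 2038-06-22, so that is the next one.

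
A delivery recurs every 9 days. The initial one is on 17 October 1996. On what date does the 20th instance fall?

The 20th occurrence is 19 intervals after the first: 19 × 9 = 171 days after 17 October 1996.
October has 31 days — 14 days to the end of October leaves 157.
November has 30 days (127 left).
December has 31 days (96 left).
January has 31 days (65 left).
February has 28 days (37 left).
March has 31 days (6 left).
6 days into April → 6 April 1997.

6 April 1997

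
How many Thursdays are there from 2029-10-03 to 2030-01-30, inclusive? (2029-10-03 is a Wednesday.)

17

2029-10-03 is a Wednesday; the first Thursday on or after it is 2029-10-04 (1 day later).
From 2029-10-04 to 2030-01-30: 27 + 30 + 31 + 30 = 118 days (rest of October, November, December, January).
118 ÷ 7 = 16 full weeks with remainder 6, so 16 more Thursdays after the first → 17.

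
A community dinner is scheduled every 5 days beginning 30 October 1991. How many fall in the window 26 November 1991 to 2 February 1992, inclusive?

Occurrences land 5·i days after 30 October 1991 for i = 0, 1, 2, …
26 November 1991 is 27 days after the start; 27 ÷ 5 = 5 remainder 2; since the remainder is 2, round up to i = 6. First occurrence in the window: #7 on 29 November 1991 (6×5 = 30 days in).
2 February 1992 is 95 days after the start; 95 ÷ 5 = 19 remainder 0. Last occurrence in the window: #20 on 2 February 1992.
Occurrences #7 through #20: 14 in total.

14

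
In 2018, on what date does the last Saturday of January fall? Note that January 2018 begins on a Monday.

27 January 2018

January 2018 begins on a Monday, so the first Saturday is January 6 (5 days later).
January 2018 has 31 days. Adding weeks: 6, 13, 20, 27 — the last one ≤ 31 is the 27th.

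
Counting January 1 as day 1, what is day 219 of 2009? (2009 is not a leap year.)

January has 31 days (219 − 31 = 188 remain).
February has 28 days (188 − 28 = 160 remain).
March has 31 days (160 − 31 = 129 remain).
April has 30 days (129 − 30 = 99 remain).
May has 31 days (99 − 31 = 68 remain).
June has 30 days (68 − 30 = 38 remain).
July has 31 days (38 − 31 = 7 remain).
7 into August → August 7.

7 August 2009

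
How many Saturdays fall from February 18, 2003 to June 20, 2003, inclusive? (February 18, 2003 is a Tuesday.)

February 18, 2003 is a Tuesday; the first Saturday on or after it is February 22, 2003 (4 days later).
From February 22, 2003 to June 20, 2003: 6 + 31 + 30 + 31 + 20 = 118 days (rest of February, March, April, May, June).
118 ÷ 7 = 16 full weeks with remainder 6, so 16 more Saturdays after the first → 17.

17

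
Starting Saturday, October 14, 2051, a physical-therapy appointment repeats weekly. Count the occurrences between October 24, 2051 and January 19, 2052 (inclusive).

12

Occurrences land 7·i days after October 14, 2051 for i = 0, 1, 2, …
October 24, 2051 is 10 days after the start; 10 ÷ 7 = 1 remainder 3; since the remainder is 3, round up to i = 2. First occurrence in the window: #3 on October 28, 2051 (2×7 = 14 days in).
January 19, 2052 is 97 days after the start; 97 ÷ 7 = 13 remainder 6. Last occurrence in the window: #14 on January 13, 2052.
Occurrences #3 through #14: 12 in total.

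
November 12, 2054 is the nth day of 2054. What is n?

Days in months before November: 31 + 28 + 31 + 30 + 31 + 30 + 31 + 31 + 30 + 31 = 304.
Plus 12 days into November → day 316.

316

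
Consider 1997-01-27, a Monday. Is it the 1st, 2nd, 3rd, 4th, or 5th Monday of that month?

4th

Day 27 falls in week ⌈27/7⌉ of the month.
Days 1–7 hold the 1st Monday, 8–14 the 2nd, 15–21 the 3rd, 22–28 the 4th, 29–31 the 5th.
27 is in the range for the 4th.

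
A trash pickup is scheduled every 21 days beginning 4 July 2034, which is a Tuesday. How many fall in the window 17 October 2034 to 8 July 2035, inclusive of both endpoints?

13

Occurrences land 21·i days after 4 July 2034 for i = 0, 1, 2, …
17 October 2034 is 105 days after the start; 105 ÷ 21 = 5 remainder 0. First occurrence in the window: #6 on 17 October 2034 (5×21 = 105 days in).
8 July 2035 is 369 days after the start; 369 ÷ 21 = 17 remainder 12. Last occurrence in the window: #18 on 26 June 2035.
Occurrences #6 through #18: 13 in total.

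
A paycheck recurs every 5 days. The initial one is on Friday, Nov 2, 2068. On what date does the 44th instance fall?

Jun 5, 2069

The 44th occurrence is 43 intervals after the first: 43 × 5 = 215 days after Nov 2, 2068.
Nov has 30 days — 28 days to the end of Nov leaves 187.
Dec has 31 days (156 left).
Jan has 31 days (125 left).
Feb has 28 days (97 left).
Mar has 31 days (66 left).
Apr has 30 days (36 left).
May has 31 days (5 left).
5 days into Jun → Jun 5, 2069.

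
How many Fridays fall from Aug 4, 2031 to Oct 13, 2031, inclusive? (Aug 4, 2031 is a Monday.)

10

Aug 4, 2031 is a Monday; the first Friday on or after it is Aug 8, 2031 (4 days later).
From Aug 8, 2031 to Oct 13, 2031: 23 + 30 + 13 = 66 days (rest of Aug, Sep, Oct).
66 ÷ 7 = 9 full weeks with remainder 3, so 9 more Fridays after the first → 10.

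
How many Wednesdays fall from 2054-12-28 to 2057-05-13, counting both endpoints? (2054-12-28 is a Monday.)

124

2054-12-28 is a Monday; the first Wednesday on or after it is 2054-12-30 (2 days later).
From 2054-12-30 to 2057-05-13: 1 + 365 + 366 + 133 = 865 days (rest of 2054, 2055, 2056, to 2057-05-13 in 2057).
865 ÷ 7 = 123 full weeks with remainder 4, so 123 more Wednesdays after the first → 124.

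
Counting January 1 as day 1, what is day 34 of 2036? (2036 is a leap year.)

Feb 3, 2036

Jan has 31 days (34 − 31 = 3 remain).
3 into Feb → Feb 3.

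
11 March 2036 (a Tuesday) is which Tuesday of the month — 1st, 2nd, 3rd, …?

2nd

Day 11 falls in week ⌈11/7⌉ of the month.
Days 1–7 hold the 1st Tuesday, 8–14 the 2nd, 15–21 the 3rd, 22–28 the 4th, 29–31 the 5th.
11 is in the range for the 2nd.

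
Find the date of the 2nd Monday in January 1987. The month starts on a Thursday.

January 1987 begins on a Thursday, so the first Monday is January 5 (4 days later).
The 2nd Monday is 1 weeks later: 5 + 7 = 12.

12 January 1987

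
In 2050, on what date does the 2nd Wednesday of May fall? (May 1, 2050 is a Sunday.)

2050-05-11

May 2050 begins on a Sunday, so the first Wednesday is May 4 (3 days later).
The 2nd Wednesday is 1 weeks later: 4 + 7 = 11.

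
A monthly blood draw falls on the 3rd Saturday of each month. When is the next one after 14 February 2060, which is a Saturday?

February 2060 starts on a Sunday; its first Saturday is the 7th, so the 3rd Saturday is the 21st — 21 February 2060.
21 February 2060 is after 14 February 2060, so that is the next one.

21 February 2060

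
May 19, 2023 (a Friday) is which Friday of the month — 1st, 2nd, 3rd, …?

3rd

Day 19 falls in week ⌈19/7⌉ of the month.
Days 1–7 hold the 1st Friday, 8–14 the 2nd, 15–21 the 3rd, 22–28 the 4th, 29–31 the 5th.
19 is in the range for the 3rd.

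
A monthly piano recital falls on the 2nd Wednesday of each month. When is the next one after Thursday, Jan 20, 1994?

Jan 1994 starts on a Saturday; its first Wednesday is the 5th, so the 2nd Wednesday is the 12th — Jan 12, 1994.
That is not after Jan 20, 1994, so look at Feb 1994.
Feb 1994 starts on a Tuesday; its first Wednesday is the 2nd, so the 2nd Wednesday is the 9th — Feb 9, 1994.

Feb 9, 1994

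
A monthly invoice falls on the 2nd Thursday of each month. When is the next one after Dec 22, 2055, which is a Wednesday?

Jan 13, 2056

Dec 2055 starts on a Wednesday; its first Thursday is the 2nd, so the 2nd Thursday is the 9th — Dec 9, 2055.
That is not after Dec 22, 2055, so look at Jan 2056.
Jan 2056 starts on a Saturday; its first Thursday is the 6th, so the 2nd Thursday is the 13th — Jan 13, 2056.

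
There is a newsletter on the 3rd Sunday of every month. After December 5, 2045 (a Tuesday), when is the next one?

December 2045 starts on a Friday; its first Sunday is the 3rd, so the 3rd Sunday is the 17th — December 17, 2045.
December 17, 2045 is after December 5, 2045, so that is the next one.

December 17, 2045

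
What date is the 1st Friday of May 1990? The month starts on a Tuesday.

May 1990 begins on a Tuesday, so the first Friday is May 4 (3 days later).

May 4, 1990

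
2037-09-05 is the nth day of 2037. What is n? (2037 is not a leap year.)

248

Days in months before September: 31 + 28 + 31 + 30 + 31 + 30 + 31 + 31 = 243.
Plus 5 days into September → day 248.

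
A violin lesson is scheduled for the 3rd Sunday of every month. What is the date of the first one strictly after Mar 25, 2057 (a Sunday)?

Apr 15, 2057

Mar 2057 starts on a Thursday; its first Sunday is the 4th, so the 3rd Sunday is the 18th — Mar 18, 2057.
That is not after Mar 25, 2057, so look at Apr 2057.
Apr 2057 starts on a Sunday; its first Sunday is the 1st, so the 3rd Sunday is the 15th — Apr 15, 2057.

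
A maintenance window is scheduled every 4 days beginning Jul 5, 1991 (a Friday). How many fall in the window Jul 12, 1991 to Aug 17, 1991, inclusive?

Occurrences land 4·i days after Jul 5, 1991 for i = 0, 1, 2, …
Jul 12, 1991 is 7 days after the start; 7 ÷ 4 = 1 remainder 3; since the remainder is 3, round up to i = 2. First occurrence in the window: #3 on Jul 13, 1991 (2×4 = 8 days in).
Aug 17, 1991 is 43 days after the start; 43 ÷ 4 = 10 remainder 3. Last occurrence in the window: #11 on Aug 14, 1991.
Occurrences #3 through #11: 9 in total.

9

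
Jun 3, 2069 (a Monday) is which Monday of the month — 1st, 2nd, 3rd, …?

Day 3 falls in week ⌈3/7⌉ of the month.
Days 1–7 hold the 1st Monday, 8–14 the 2nd, 15–21 the 3rd, 22–28 the 4th, 29–31 the 5th.
3 is in the range for the 1st.

1st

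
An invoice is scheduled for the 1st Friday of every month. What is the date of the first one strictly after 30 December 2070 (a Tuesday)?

December 2070 starts on a Monday, so its 1st Friday is 5 December 2070 (4 days in).
That is not after 30 December 2070, so look at January 2071.
January 2071 starts on a Thursday, so its 1st Friday is 2 January 2071 (1 day in).

2 January 2071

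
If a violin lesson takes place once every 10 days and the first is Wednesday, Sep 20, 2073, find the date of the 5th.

Oct 30, 2073

The 5th occurrence is 4 intervals after the first: 4 × 10 = 40 days after Sep 20, 2073.
Sep has 30 days — 10 days to the end of Sep leaves 30.
30 days into Oct → Oct 30, 2073.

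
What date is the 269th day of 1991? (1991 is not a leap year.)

Jan has 31 days (269 − 31 = 238 remain).
Feb has 28 days (238 − 28 = 210 remain).
Mar has 31 days (210 − 31 = 179 remain).
Apr has 30 days (179 − 30 = 149 remain).
May has 31 days (149 − 31 = 118 remain).
Jun has 30 days (118 − 30 = 88 remain).
Jul has 31 days (88 − 31 = 57 remain).
Aug has 31 days (57 − 31 = 26 remain).
26 into Sep → Sep 26.

Sep 26, 1991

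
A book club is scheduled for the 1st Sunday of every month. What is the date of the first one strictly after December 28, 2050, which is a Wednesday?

January 1, 2051

December 2050 starts on a Thursday, so its 1st Sunday is December 4, 2050 (3 days in).
That is not after December 28, 2050, so look at January 2051.
January 2051 starts on a Sunday, so its 1st Sunday is January 1, 2051.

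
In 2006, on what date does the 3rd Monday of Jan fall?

Jan 2006 begins on a Sunday, so the first Monday is Jan 2 (1 day later).
The 3rd Monday is 2 weeks later: 2 + 14 = 16.

Jan 16, 2006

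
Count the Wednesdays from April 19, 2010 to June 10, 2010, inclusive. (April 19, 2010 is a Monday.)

April 19, 2010 is a Monday; the first Wednesday on or after it is April 21, 2010 (2 days later).
From April 21, 2010 to June 10, 2010: 9 + 31 + 10 = 50 days (rest of April, May, June).
50 ÷ 7 = 7 full weeks with remainder 1, so 7 more Wednesdays after the first → 8.

8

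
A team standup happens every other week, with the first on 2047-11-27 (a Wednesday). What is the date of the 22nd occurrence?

The 22nd occurrence is 21 intervals after the first: 21 × 14 = 294 days after 2047-11-27.
November has 30 days — 3 days to the end of November leaves 291.
December has 31 days (260 left).
January has 31 days (229 left).
February has 29 days (200 left).
March has 31 days (169 left).
April has 30 days (139 left).
May has 31 days (108 left).
June has 30 days (78 left).
July has 31 days (47 left).
August has 31 days (16 left).
16 days into September → 2048-09-16.

2048-09-16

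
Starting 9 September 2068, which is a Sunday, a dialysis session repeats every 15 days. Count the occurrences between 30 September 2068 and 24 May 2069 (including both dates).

Occurrences land 15·i days after 9 September 2068 for i = 0, 1, 2, …
30 September 2068 is 21 days after the start; 21 ÷ 15 = 1 remainder 6; since the remainder is 6, round up to i = 2. First occurrence in the window: #3 on 9 October 2068 (2×15 = 30 days in).
24 May 2069 is 257 days after the start; 257 ÷ 15 = 17 remainder 2. Last occurrence in the window: #18 on 22 May 2069.
Occurrences #3 through #18: 16 in total.

16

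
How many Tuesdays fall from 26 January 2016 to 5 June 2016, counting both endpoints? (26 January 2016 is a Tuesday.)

26 January 2016 is a Tuesday; the first Tuesday on or after it is 26 January 2016.
From 26 January 2016 to 5 June 2016: 5 + 29 + 31 + 30 + 31 + 5 = 131 days (rest of January, February, March, April, May, June).
131 ÷ 7 = 18 full weeks with remainder 5, so 18 more Tuesdays after the first → 19.

19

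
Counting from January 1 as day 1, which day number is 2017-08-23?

Days in months before August: 31 + 28 + 31 + 30 + 31 + 30 + 31 = 212.
Plus 23 days into August → day 235.

235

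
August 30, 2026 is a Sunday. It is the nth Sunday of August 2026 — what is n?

5th

Day 30 falls in week ⌈30/7⌉ of the month.
Days 1–7 hold the 1st Sunday, 8–14 the 2nd, 15–21 the 3rd, 22–28 the 4th, 29–31 the 5th.
30 is in the range for the 5th.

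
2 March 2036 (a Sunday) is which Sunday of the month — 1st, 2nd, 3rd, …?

1st

Day 2 falls in week ⌈2/7⌉ of the month.
Days 1–7 hold the 1st Sunday, 8–14 the 2nd, 15–21 the 3rd, 22–28 the 4th, 29–31 the 5th.
2 is in the range for the 1st.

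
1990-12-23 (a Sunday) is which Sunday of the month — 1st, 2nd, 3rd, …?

Day 23 falls in week ⌈23/7⌉ of the month.
Days 1–7 hold the 1st Sunday, 8–14 the 2nd, 15–21 the 3rd, 22–28 the 4th, 29–31 the 5th.
23 is in the range for the 4th.

4th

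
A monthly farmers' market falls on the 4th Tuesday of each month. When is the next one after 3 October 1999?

October 1999 starts on a Friday; its first Tuesday is the 5th, so the 4th Tuesday is the 26th — 26 October 1999.
26 October 1999 is after 3 October 1999, so that is the next one.

26 October 1999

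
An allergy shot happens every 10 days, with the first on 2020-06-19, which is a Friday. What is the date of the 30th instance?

2021-04-05

The 30th occurrence is 29 intervals after the first: 29 × 10 = 290 days after 2020-06-19.
June has 30 days — 11 days to the end of June leaves 279.
July has 31 days (248 left).
August has 31 days (217 left).
September has 30 days (187 left).
October has 31 days (156 left).
November has 30 days (126 left).
December has 31 days (95 left).
January has 31 days (64 left).
February has 28 days (36 left).
March has 31 days (5 left).
5 days into April → 2021-04-05.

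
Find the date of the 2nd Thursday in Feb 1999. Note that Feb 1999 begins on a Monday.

Feb 11, 1999

Feb 1999 begins on a Monday, so the first Thursday is Feb 4 (3 days later).
The 2nd Thursday is 1 weeks later: 4 + 7 = 11.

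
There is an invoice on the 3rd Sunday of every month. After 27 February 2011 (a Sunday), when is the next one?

20 March 2011

February 2011 starts on a Tuesday; its first Sunday is the 6th, so the 3rd Sunday is the 20th — 20 February 2011.
That is not after 27 February 2011, so look at March 2011.
March 2011 starts on a Tuesday; its first Sunday is the 6th, so the 3rd Sunday is the 20th — 20 March 2011.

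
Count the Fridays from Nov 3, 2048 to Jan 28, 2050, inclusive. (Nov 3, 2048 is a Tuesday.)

65

Nov 3, 2048 is a Tuesday; the first Friday on or after it is Nov 6, 2048 (3 days later).
From Nov 6, 2048 to Jan 28, 2050: 55 + 365 + 28 = 448 days (rest of 2048, 2049, to Jan 28, 2050 in 2050).
448 ÷ 7 = 64 full weeks with remainder 0, so 64 more Fridays after the first → 65.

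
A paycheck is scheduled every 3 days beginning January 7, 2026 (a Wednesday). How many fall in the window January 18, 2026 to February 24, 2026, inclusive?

13

Occurrences land 3·i days after January 7, 2026 for i = 0, 1, 2, …
January 18, 2026 is 11 days after the start; 11 ÷ 3 = 3 remainder 2; since the remainder is 2, round up to i = 4. First occurrence in the window: #5 on January 19, 2026 (4×3 = 12 days in).
February 24, 2026 is 48 days after the start; 48 ÷ 3 = 16 remainder 0. Last occurrence in the window: #17 on February 24, 2026.
Occurrences #5 through #17: 13 in total.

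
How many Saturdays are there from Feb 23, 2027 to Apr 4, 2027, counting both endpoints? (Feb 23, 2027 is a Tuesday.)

Feb 23, 2027 is a Tuesday; the first Saturday on or after it is Feb 27, 2027 (4 days later).
From Feb 27, 2027 to Apr 4, 2027: 1 + 31 + 4 = 36 days (rest of Feb, Mar, Apr).
36 ÷ 7 = 5 full weeks with remainder 1, so 5 more Saturdays after the first → 6.

6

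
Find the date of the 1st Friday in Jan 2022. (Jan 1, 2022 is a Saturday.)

Jan 2022 begins on a Saturday, so the first Friday is Jan 7 (6 days later).

Jan 7, 2022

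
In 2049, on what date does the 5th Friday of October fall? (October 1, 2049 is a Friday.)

October 2049 begins on a Friday, so the first Friday is October 1.
The 5th Friday is 4 weeks later: 1 + 28 = 29.

2049-10-29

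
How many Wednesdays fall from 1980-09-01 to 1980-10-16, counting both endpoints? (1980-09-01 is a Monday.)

1980-09-01 is a Monday; the first Wednesday on or after it is 1980-09-03 (2 days later).
From 1980-09-03 to 1980-10-16: 27 + 16 = 43 days (rest of September, October).
43 ÷ 7 = 6 full weeks with remainder 1, so 6 more Wednesdays after the first → 7.

7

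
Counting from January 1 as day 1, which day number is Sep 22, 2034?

265

Days in months before Sep: 31 + 28 + 31 + 30 + 31 + 30 + 31 + 31 = 243.
Plus 22 days into Sep → day 265.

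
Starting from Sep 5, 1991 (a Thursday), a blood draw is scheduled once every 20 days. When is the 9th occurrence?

The 9th occurrence is 8 intervals after the first: 8 × 20 = 160 days after Sep 5, 1991.
Sep has 30 days — 25 days to the end of Sep leaves 135.
Oct has 31 days (104 left).
Nov has 30 days (74 left).
Dec has 31 days (43 left).
Jan has 31 days (12 left).
12 days into Feb → Feb 12, 1992.

Feb 12, 1992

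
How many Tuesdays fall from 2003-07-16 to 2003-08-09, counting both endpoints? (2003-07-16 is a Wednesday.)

3

2003-07-16 is a Wednesday; the first Tuesday on or after it is 2003-07-22 (6 days later).
From 2003-07-22 to 2003-08-09: 9 + 9 = 18 days (rest of July, August).
18 ÷ 7 = 2 full weeks with remainder 4, so 2 more Tuesdays after the first → 3.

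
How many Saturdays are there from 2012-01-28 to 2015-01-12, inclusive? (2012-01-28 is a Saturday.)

155

2012-01-28 is a Saturday; the first Saturday on or after it is 2012-01-28.
From 2012-01-28 to 2015-01-12: 338 + 365 + 365 + 12 = 1080 days (rest of 2012, 2013, 2014, to 2015-01-12 in 2015).
1080 ÷ 7 = 154 full weeks with remainder 2, so 154 more Saturdays after the first → 155.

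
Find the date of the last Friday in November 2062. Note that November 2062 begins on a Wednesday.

November 2062 begins on a Wednesday, so the first Friday is November 3 (2 days later).
November 2062 has 30 days. Adding weeks: 3, 10, 17, 24 — the last one ≤ 30 is the 24th.

24 November 2062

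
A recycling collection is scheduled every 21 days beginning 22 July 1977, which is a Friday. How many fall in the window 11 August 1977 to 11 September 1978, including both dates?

Occurrences land 21·i days after 22 July 1977 for i = 0, 1, 2, …
11 August 1977 is 20 days after the start; 20 ÷ 21 = 0 remainder 20; since the remainder is 20, round up to i = 1. First occurrence in the window: #2 on 12 August 1977 (1×21 = 21 days in).
11 September 1978 is 416 days after the start; 416 ÷ 21 = 19 remainder 17. Last occurrence in the window: #20 on 25 August 1978.
Occurrences #2 through #20: 19 in total.

19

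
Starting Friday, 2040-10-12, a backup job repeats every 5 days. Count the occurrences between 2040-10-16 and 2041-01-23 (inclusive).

20

Occurrences land 5·i days after 2040-10-12 for i = 0, 1, 2, …
2040-10-16 is 4 days after the start; 4 ÷ 5 = 0 remainder 4; since the remainder is 4, round up to i = 1. First occurrence in the window: #2 on 2040-10-17 (1×5 = 5 days in).
2041-01-23 is 103 days after the start; 103 ÷ 5 = 20 remainder 3. Last occurrence in the window: #21 on 2041-01-20.
Occurrences #2 through #21: 20 in total.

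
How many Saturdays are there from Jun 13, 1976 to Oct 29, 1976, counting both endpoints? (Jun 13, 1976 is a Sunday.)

Jun 13, 1976 is a Sunday; the first Saturday on or after it is Jun 19, 1976 (6 days later).
From Jun 19, 1976 to Oct 29, 1976: 11 + 31 + 31 + 30 + 29 = 132 days (rest of Jun, Jul, Aug, Sep, Oct).
132 ÷ 7 = 18 full weeks with remainder 6, so 18 more Saturdays after the first → 19.

19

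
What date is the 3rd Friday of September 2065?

2065-09-18

The first Friday of September 2065 is September 4.
The 3rd Friday is 2 weeks later: 4 + 14 = 18.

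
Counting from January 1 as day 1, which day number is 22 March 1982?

Days in months before March: 31 + 28 = 59.
Plus 22 days into March → day 81.

81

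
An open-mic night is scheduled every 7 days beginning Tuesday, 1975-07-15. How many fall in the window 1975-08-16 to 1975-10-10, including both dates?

Occurrences land 7·i days after 1975-07-15 for i = 0, 1, 2, …
1975-08-16 is 32 days after the start; 32 ÷ 7 = 4 remainder 4; since the remainder is 4, round up to i = 5. First occurrence in the window: #6 on 1975-08-19 (5×7 = 35 days in).
1975-10-10 is 87 days after the start; 87 ÷ 7 = 12 remainder 3. Last occurrence in the window: #13 on 1975-10-07.
Occurrences #6 through #13: 8 in total.

8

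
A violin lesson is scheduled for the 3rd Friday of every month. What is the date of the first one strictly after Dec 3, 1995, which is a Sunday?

Dec 15, 1995

Dec 1995 starts on a Friday; its first Friday is the 1st, so the 3rd Friday is the 15th — Dec 15, 1995.
Dec 15, 1995 is after Dec 3, 1995, so that is the next one.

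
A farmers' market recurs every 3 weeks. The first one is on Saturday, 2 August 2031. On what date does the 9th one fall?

17 January 2032

The 9th occurrence is 8 intervals after the first: 8 × 21 = 168 days after 2 August 2031.
August has 31 days — 29 days to the end of August leaves 139.
September has 30 days (109 left).
October has 31 days (78 left).
November has 30 days (48 left).
December has 31 days (17 left).
17 days into January → 17 January 2032.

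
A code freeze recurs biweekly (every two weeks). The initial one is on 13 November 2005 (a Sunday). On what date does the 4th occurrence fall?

25 December 2005

The 4th occurrence is 3 intervals after the first: 3 × 14 = 42 days after 13 November 2005.
November has 30 days — 17 days to the end of November leaves 25.
25 days into December → 25 December 2005.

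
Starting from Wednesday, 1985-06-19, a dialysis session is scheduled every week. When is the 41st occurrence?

1986-03-26

The 41st occurrence is 40 intervals after the first: 40 × 7 = 280 days after 1985-06-19.
June has 30 days — 11 days to the end of June leaves 269.
July has 31 days (238 left).
August has 31 days (207 left).
September has 30 days (177 left).
October has 31 days (146 left).
November has 30 days (116 left).
December has 31 days (85 left).
January has 31 days (54 left).
February has 28 days (26 left).
26 days into March → 1986-03-26.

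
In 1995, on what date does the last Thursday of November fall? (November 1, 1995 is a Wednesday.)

November 1995 begins on a Wednesday, so the first Thursday is November 2 (1 day later).
November 1995 has 30 days. Adding weeks: 2, 9, 16, 23, 30 — the last one ≤ 30 is the 30th.

30 November 1995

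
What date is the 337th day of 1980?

Dec 2, 1980

Jan has 31 days (337 − 31 = 306 remain).
Feb has 29 days (306 − 29 = 277 remain).
Mar has 31 days (277 − 31 = 246 remain).
Apr has 30 days (246 − 30 = 216 remain).
May has 31 days (216 − 31 = 185 remain).
Jun has 30 days (185 − 30 = 155 remain).
Jul has 31 days (155 − 31 = 124 remain).
Aug has 31 days (124 − 31 = 93 remain).
Sep has 30 days (93 − 30 = 63 remain).
Oct has 31 days (63 − 31 = 32 remain).
Nov has 30 days (32 − 30 = 2 remain).
2 into Dec → Dec 2.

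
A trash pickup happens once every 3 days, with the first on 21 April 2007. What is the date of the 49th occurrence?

12 September 2007

The 49th occurrence is 48 intervals after the first: 48 × 3 = 144 days after 21 April 2007.
April has 30 days — 9 days to the end of April leaves 135.
May has 31 days (104 left).
June has 30 days (74 left).
July has 31 days (43 left).
August has 31 days (12 left).
12 days into September → 12 September 2007.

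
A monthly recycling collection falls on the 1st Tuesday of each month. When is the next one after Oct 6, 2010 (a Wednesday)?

Oct 2010 starts on a Friday, so its 1st Tuesday is Oct 5, 2010 (4 days in).
That is not after Oct 6, 2010, so look at Nov 2010.
Nov 2010 starts on a Monday, so its 1st Tuesday is Nov 2, 2010 (1 day in).

Nov 2, 2010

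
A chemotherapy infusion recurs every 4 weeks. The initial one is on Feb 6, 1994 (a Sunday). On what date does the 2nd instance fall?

Mar 6, 1994

The 2nd occurrence is 1 interval after the first: 1 × 28 = 28 days after Feb 6, 1994.
Feb has 28 days — 22 days to the end of Feb leaves 6.
6 days into Mar → Mar 6, 1994.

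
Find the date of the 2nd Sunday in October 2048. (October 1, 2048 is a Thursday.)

October 2048 begins on a Thursday, so the first Sunday is October 4 (3 days later).
The 2nd Sunday is 1 weeks later: 4 + 7 = 11.

11 October 2048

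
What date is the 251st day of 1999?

8 September 1999

January has 31 days (251 − 31 = 220 remain).
February has 28 days (220 − 28 = 192 remain).
March has 31 days (192 − 31 = 161 remain).
April has 30 days (161 − 30 = 131 remain).
May has 31 days (131 − 31 = 100 remain).
June has 30 days (100 − 30 = 70 remain).
July has 31 days (70 − 31 = 39 remain).
August has 31 days (39 − 31 = 8 remain).
8 into September → September 8.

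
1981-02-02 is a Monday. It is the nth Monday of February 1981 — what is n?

1st

Day 2 falls in week ⌈2/7⌉ of the month.
Days 1–7 hold the 1st Monday, 8–14 the 2nd, 15–21 the 3rd, 22–28 the 4th, 29–31 the 5th.
2 is in the range for the 1st.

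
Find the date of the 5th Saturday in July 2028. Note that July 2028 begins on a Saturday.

2028-07-29

July 2028 begins on a Saturday, so the first Saturday is July 1.
The 5th Saturday is 4 weeks later: 1 + 28 = 29.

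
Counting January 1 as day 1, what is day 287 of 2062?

January has 31 days (287 − 31 = 256 remain).
February has 28 days (256 − 28 = 228 remain).
March has 31 days (228 − 31 = 197 remain).
April has 30 days (197 − 30 = 167 remain).
May has 31 days (167 − 31 = 136 remain).
June has 30 days (136 − 30 = 106 remain).
July has 31 days (106 − 31 = 75 remain).
August has 31 days (75 − 31 = 44 remain).
September has 30 days (44 − 30 = 14 remain).
14 into October → October 14.

2062-10-14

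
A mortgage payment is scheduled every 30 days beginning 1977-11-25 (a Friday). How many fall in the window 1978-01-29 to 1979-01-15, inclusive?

11

Occurrences land 30·i days after 1977-11-25 for i = 0, 1, 2, …
1978-01-29 is 65 days after the start; 65 ÷ 30 = 2 remainder 5; since the remainder is 5, round up to i = 3. First occurrence in the window: #4 on 1978-02-23 (3×30 = 90 days in).
1979-01-15 is 416 days after the start; 416 ÷ 30 = 13 remainder 26. Last occurrence in the window: #14 on 1978-12-20.
Occurrences #4 through #14: 11 in total.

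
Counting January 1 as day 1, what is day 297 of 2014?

2014-10-24

January has 31 days (297 − 31 = 266 remain).
February has 28 days (266 − 28 = 238 remain).
March has 31 days (238 − 31 = 207 remain).
April has 30 days (207 − 30 = 177 remain).
May has 31 days (177 − 31 = 146 remain).
June has 30 days (146 − 30 = 116 remain).
July has 31 days (116 − 31 = 85 remain).
August has 31 days (85 − 31 = 54 remain).
September has 30 days (54 − 30 = 24 remain).
24 into October → October 24.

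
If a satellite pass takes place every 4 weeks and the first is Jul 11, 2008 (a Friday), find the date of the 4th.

Oct 3, 2008

The 4th occurrence is 3 intervals after the first: 3 × 28 = 84 days after Jul 11, 2008.
Jul has 31 days — 20 days to the end of Jul leaves 64.
Aug has 31 days (33 left).
Sep has 30 days (3 left).
3 days into Oct → Oct 3, 2008.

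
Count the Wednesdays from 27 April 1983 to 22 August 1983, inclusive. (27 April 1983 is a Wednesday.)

27 April 1983 is a Wednesday; the first Wednesday on or after it is 27 April 1983.
From 27 April 1983 to 22 August 1983: 3 + 31 + 30 + 31 + 22 = 117 days (rest of April, May, June, July, August).
117 ÷ 7 = 16 full weeks with remainder 5, so 16 more Wednesdays after the first → 17.

17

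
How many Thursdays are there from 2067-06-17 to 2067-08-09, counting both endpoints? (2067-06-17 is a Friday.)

2067-06-17 is a Friday; the first Thursday on or after it is 2067-06-23 (6 days later).
From 2067-06-23 to 2067-08-09: 7 + 31 + 9 = 47 days (rest of June, July, August).
47 ÷ 7 = 6 full weeks with remainder 5, so 6 more Thursdays after the first → 7.

7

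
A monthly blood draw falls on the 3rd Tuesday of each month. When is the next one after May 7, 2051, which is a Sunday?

May 2051 starts on a Monday; its first Tuesday is the 2nd, so the 3rd Tuesday is the 16th — May 16, 2051.
May 16, 2051 is after May 7, 2051, so that is the next one.

May 16, 2051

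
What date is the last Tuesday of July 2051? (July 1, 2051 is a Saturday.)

July 2051 begins on a Saturday, so the first Tuesday is July 4 (3 days later).
July 2051 has 31 days. Adding weeks: 4, 11, 18, 25 — the last one ≤ 31 is the 25th.

2051-07-25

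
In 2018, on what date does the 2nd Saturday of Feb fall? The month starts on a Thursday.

Feb 10, 2018

Feb 2018 begins on a Thursday, so the first Saturday is Feb 3 (2 days later).
The 2nd Saturday is 1 weeks later: 3 + 7 = 10.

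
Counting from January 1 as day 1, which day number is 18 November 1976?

Days in months before November: 31 + 29 + 31 + 30 + 31 + 30 + 31 + 31 + 30 + 31 = 305.
Plus 18 days into November → day 323.

323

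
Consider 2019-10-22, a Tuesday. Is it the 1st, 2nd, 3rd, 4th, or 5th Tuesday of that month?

Day 22 falls in week ⌈22/7⌉ of the month.
Days 1–7 hold the 1st Tuesday, 8–14 the 2nd, 15–21 the 3rd, 22–28 the 4th, 29–31 the 5th.
22 is in the range for the 4th.

4th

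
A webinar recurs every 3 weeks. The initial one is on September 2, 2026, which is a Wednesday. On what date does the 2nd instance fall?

September 23, 2026

The 2nd occurrence is 1 interval after the first: 1 × 21 = 21 days after September 2, 2026.
21 days later is September 23, 2026.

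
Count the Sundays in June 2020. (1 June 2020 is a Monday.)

1 June 2020 is a Monday; the first Sunday on or after it is 7 June 2020 (6 days later).
From 7 June 2020 to 30 June 2020 is 30 − 7 = 23 days.
23 ÷ 7 = 3 full weeks with remainder 2, so 3 more Sundays after the first → 4.

4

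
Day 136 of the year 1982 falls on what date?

January has 31 days (136 − 31 = 105 remain).
February has 28 days (105 − 28 = 77 remain).
March has 31 days (77 − 31 = 46 remain).
April has 30 days (46 − 30 = 16 remain).
16 into May → May 16.

1982-05-16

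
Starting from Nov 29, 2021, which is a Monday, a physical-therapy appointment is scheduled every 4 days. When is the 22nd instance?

Feb 21, 2022

The 22nd occurrence is 21 intervals after the first: 21 × 4 = 84 days after Nov 29, 2021.
Nov has 30 days — 1 day to the end of Nov leaves 83.
Dec has 31 days (52 left).
Jan has 31 days (21 left).
21 days into Feb → Feb 21, 2022.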